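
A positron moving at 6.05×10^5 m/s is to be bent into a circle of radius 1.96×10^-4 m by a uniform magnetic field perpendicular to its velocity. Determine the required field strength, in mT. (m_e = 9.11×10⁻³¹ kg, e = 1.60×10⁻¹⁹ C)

qvB = mv²/r gives B = mv/(qr).
B = (9.11×10^-31)(6.05×10^5) / [(1×1.60×10^-19)(1.96×10^-4)] = 0.0176 T.

B ≈ 17.6 mT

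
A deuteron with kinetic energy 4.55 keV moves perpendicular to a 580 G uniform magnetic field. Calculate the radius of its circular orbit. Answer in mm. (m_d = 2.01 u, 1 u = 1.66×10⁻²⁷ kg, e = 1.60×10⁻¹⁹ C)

r ≈ 238 mm

Convert the energy: K = 4.55 keV = 7.28×10^-16 J.
v = √(2K/m) = √(2·7.28×10^-16/3.34×10^-27) = 6.61×10^5 m/s.
r = mv/(qB) = (3.34×10^-27)(6.61×10^5) / [(1×1.60×10^-19)(0.0580)] = 0.238 m.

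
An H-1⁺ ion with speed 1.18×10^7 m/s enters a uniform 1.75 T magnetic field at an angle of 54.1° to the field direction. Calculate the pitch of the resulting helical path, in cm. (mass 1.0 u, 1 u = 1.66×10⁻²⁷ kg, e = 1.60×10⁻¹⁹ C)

pitch ≈ 25.8 cm

The velocity component along B is v∥ = v cos54.1° = 6.92×10^6 m/s.
The cyclotron period T = 2πm/(qB) = 3.73×10^-8 s is set by m, q, B alone.
Pitch = v∥·T = (6.92×10^6)(3.73×10^-8) = 0.258 m.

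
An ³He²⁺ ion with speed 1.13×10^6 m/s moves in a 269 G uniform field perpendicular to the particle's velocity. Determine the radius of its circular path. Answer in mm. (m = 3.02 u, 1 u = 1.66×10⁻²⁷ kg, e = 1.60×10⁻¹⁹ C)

The magnetic force provides the centripetal force: qvB = mv²/r, so r = mv/(qB).
r = (5.01×10^-27 kg)(1.13×10^6 m/s) / [(2×1.60×10^-19 C)(0.0269 T)] = 0.658 m.

r ≈ 658 mm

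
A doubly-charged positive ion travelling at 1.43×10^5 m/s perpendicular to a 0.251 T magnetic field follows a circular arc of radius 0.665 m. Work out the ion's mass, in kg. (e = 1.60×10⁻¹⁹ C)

m ≈ 3.74×10^-25 kg

qvB = mv²/r ⇒ m = qBr/v.
m = (2×1.60×10^-19)(0.251)(0.665) / (1.43×10^5) = 3.74×10^-25 kg.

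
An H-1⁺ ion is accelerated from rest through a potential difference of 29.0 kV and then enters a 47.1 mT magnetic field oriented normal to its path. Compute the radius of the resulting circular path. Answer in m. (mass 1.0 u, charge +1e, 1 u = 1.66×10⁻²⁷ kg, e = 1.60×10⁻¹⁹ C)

The kinetic energy gained is K = qV = (1×1.60×10^-19)(2.90×10^4) = 4.64×10^-15 J.
v = √(2K/m) = 2.36×10^6 m/s.
r = mv/(qB) = (1.66×10^-27)(2.36×10^6) / [(1×1.60×10^-19)(0.0471)] = 0.521 m.

r ≈ 0.521 m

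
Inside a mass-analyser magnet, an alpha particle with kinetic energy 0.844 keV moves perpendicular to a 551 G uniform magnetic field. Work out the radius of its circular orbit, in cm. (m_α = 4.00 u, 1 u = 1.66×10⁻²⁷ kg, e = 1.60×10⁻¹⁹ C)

Convert the energy: K = 0.844 keV = 1.35×10^-16 J.
v = √(2K/m) = √(2·1.35×10^-16/6.64×10^-27) = 2.02×10^5 m/s.
r = mv/(qB) = (6.64×10^-27)(2.02×10^5) / [(2×1.60×10^-19)(0.0551)] = 0.0760 m.

r ≈ 7.60 cm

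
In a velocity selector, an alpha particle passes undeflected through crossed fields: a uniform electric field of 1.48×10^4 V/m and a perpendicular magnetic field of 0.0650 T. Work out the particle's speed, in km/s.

For zero net force, qE = qvB, so v = E/B.
v = (1.48×10^4) / (0.0650) = 2.28×10^5 m/s.

v ≈ 228 km/s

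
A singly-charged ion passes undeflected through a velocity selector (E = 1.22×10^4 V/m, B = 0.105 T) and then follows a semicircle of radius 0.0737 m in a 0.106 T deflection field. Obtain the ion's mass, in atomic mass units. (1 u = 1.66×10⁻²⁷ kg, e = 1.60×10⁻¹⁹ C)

m ≈ 6.48 u

v = E/B₁ = 1.16×10^5 m/s.
From r = mv/(qB₂), m = qB₂r/v = (1×1.60×10^-19)(0.106)(0.0737) / (1.16×10^5) = 1.08×10^-26 kg.
In atomic mass units: m = 1.08×10^-26 / 1.66×10^-27 = 6.48 u.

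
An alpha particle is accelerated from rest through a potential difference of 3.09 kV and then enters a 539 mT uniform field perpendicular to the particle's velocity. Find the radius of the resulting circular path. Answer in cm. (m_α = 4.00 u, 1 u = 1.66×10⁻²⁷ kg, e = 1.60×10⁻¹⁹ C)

The kinetic energy gained is K = qV = (2×1.60×10^-19)(3090) = 9.89×10^-16 J.
v = √(2K/m) = 5.46×10^5 m/s.
r = mv/(qB) = (6.64×10^-27)(5.46×10^5) / [(2×1.60×10^-19)(0.539)] = 0.0210 m.

r ≈ 2.10 cm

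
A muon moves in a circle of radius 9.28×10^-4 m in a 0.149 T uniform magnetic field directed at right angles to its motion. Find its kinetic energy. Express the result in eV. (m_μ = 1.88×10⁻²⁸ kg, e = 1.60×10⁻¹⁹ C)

v = qBr/m = (1×1.60×10^-19)(0.149)(9.28×10^-4) / (1.88×10^-28) = 1.18×10^5 m/s.
K = ½mv² = 0.5·(1.88×10^-28)·(1.18×10^5)² = 1.30×10^-18 J = 8.14 eV.

K ≈ 8.14 eV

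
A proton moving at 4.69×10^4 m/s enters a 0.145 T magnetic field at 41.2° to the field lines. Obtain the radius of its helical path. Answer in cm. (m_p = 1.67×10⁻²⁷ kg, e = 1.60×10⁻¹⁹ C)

Only the perpendicular component v⊥ = v sin41.2° = 3.09×10^4 m/s is bent by the field.
r = m v⊥ /(qB) = (1.67×10^-27)(3.09×10^4) / [(1×1.60×10^-19)(0.145)] = 2.22×10^-3 m.

r ≈ 0.222 cm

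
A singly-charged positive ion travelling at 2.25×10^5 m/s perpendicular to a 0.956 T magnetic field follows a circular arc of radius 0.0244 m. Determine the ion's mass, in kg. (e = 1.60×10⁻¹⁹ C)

m ≈ 1.66×10^-26 kg

qvB = mv²/r ⇒ m = qBr/v.
m = (1×1.60×10^-19)(0.956)(0.0244) / (2.25×10^5) = 1.66×10^-26 kg.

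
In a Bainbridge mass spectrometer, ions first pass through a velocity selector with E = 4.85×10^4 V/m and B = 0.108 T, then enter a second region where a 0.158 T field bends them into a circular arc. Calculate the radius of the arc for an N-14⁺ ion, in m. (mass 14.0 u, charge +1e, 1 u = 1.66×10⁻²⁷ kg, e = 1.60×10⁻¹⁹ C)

r ≈ 0.413 m

The selector passes v = E/B = 4.85×10^4/0.108 = 4.49×10^5 m/s.
In the deflection region, r = mv/(qB₂) = (2.32×10^-26)(4.49×10^5) / [(1×1.60×10^-19)(0.158)] = 0.413 m.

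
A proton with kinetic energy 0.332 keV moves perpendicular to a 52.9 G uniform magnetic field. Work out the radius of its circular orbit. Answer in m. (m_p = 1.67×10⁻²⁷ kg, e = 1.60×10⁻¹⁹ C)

Convert the energy: K = 0.332 keV = 5.31×10^-17 J.
v = √(2K/m) = √(2·5.31×10^-17/1.67×10^-27) = 2.52×10^5 m/s.
r = mv/(qB) = (1.67×10^-27)(2.52×10^5) / [(1×1.60×10^-19)(5.29×10^-3)] = 0.498 m.

r ≈ 0.498 m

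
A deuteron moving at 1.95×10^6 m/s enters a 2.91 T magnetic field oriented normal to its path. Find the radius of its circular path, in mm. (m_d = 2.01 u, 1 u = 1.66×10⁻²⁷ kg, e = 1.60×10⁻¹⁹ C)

The magnetic force provides the centripetal force: qvB = mv²/r, so r = mv/(qB).
r = (3.34×10^-27 kg)(1.95×10^6 m/s) / [(1×1.60×10^-19 C)(2.91 T)] = 0.0140 m.

r ≈ 14.0 mm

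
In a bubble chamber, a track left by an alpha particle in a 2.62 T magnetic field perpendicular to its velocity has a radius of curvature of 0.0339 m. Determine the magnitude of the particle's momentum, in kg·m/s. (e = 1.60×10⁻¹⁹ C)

Since qvB = mv²/r, the momentum p = mv = qBr.
p = (2×1.60×10^-19)(2.62)(0.0339) = 2.84×10^-20 kg·m/s.

p ≈ 2.84×10^-20 kg·m/s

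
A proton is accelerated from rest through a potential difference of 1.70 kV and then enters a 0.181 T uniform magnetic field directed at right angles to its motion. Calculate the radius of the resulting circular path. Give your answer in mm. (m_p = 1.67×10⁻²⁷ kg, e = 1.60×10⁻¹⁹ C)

r ≈ 32.9 mm

The kinetic energy gained is K = qV = (1×1.60×10^-19)(1700) = 2.72×10^-16 J.
v = √(2K/m) = 5.71×10^5 m/s.
r = mv/(qB) = (1.67×10^-27)(5.71×10^5) / [(1×1.60×10^-19)(0.181)] = 0.0329 m.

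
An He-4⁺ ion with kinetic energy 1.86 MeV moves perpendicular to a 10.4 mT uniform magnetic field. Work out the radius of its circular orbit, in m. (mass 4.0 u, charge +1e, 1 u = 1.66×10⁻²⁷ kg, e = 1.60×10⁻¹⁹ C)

Convert the energy: K = 1.86 MeV = 2.98×10^-13 J.
v = √(2K/m) = √(2·2.98×10^-13/6.64×10^-27) = 9.47×10^6 m/s.
r = mv/(qB) = (6.64×10^-27)(9.47×10^6) / [(1×1.60×10^-19)(0.0104)] = 37.8 m.

r ≈ 37.8 m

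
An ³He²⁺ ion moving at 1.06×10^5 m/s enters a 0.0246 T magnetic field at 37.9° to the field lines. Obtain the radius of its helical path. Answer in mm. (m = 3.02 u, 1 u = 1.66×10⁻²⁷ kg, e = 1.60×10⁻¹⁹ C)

Only the perpendicular component v⊥ = v sin37.9° = 6.51×10^4 m/s is bent by the field.
r = m v⊥ /(qB) = (5.01×10^-27)(6.51×10^4) / [(2×1.60×10^-19)(0.0246)] = 0.0415 m.

r ≈ 41.5 mm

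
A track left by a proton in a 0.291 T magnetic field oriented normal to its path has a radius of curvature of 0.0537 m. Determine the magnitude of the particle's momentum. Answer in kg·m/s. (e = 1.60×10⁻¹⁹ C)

Since qvB = mv²/r, the momentum p = mv = qBr.
p = (1×1.60×10^-19)(0.291)(0.0537) = 2.50×10^-21 kg·m/s.

p ≈ 2.50×10^-21 kg·m/s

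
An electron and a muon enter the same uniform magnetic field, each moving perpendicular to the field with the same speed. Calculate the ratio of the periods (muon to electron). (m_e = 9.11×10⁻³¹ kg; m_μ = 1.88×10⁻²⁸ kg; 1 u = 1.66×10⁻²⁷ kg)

T = 2πm/(qB) is independent of speed, so T₂/T₁ = (m₂/q₂)/(m₁/q₁).
T_{muon}/T_{electron} = (1.88×10^-28/1e) / (9.11×10^-31/1e) = 206.

ratio ≈ 206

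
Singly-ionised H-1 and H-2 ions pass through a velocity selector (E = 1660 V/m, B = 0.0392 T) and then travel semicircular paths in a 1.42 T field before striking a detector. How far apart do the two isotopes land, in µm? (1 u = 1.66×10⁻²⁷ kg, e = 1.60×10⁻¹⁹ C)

Δd ≈ 619 µm

Both emerge at v = E/B₁ = 4.23×10^4 m/s.
r = mv/(qB₂), so r₁ = 3.09×10^-4 m and r₂ = 6.19×10^-4 m, giving Δr = 3.09×10^-4 m.
After a semicircle each ion lands a diameter 2r from the entry slit, so the separation is 2Δr = 6.19×10^-4 m.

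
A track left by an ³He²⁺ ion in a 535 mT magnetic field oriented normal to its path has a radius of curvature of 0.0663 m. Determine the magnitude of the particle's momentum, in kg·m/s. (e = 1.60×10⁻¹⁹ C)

p ≈ 1.14×10^-20 kg·m/s

Since qvB = mv²/r, the momentum p = mv = qBr.
p = (2×1.60×10^-19)(0.535)(0.0663) = 1.14×10^-20 kg·m/s.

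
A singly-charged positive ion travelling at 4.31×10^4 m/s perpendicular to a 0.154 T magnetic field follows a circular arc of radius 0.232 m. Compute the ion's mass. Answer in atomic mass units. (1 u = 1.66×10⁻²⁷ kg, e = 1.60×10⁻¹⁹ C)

qvB = mv²/r ⇒ m = qBr/v.
m = (1×1.60×10^-19)(0.154)(0.232) / (4.31×10^4) = 1.33×10^-25 kg = 79.9 u.

m ≈ 79.9 u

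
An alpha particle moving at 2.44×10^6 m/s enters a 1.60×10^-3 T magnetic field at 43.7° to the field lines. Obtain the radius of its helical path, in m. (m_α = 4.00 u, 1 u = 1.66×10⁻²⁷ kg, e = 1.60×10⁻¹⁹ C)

Only the perpendicular component v⊥ = v sin43.7° = 1.69×10^6 m/s is bent by the field.
r = m v⊥ /(qB) = (6.64×10^-27)(1.69×10^6) / [(2×1.60×10^-19)(1.60×10^-3)] = 21.9 m.

r ≈ 21.9 m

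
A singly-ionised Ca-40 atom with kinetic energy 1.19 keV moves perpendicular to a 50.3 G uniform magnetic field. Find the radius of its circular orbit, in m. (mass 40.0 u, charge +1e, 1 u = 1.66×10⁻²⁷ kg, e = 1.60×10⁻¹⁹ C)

r ≈ 6.25 m

Convert the energy: K = 1.19 keV = 1.90×10^-16 J.
v = √(2K/m) = √(2·1.90×10^-16/6.64×10^-26) = 7.57×10^4 m/s.
r = mv/(qB) = (6.64×10^-26)(7.57×10^4) / [(1×1.60×10^-19)(5.03×10^-3)] = 6.25 m.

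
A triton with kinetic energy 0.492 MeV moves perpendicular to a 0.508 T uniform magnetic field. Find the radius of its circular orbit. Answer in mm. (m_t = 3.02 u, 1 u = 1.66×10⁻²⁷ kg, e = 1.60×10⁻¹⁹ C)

r ≈ 346 mm

Convert the energy: K = 0.492 MeV = 7.87×10^-14 J.
v = √(2K/m) = √(2·7.87×10^-14/5.01×10^-27) = 5.60×10^6 m/s.
r = mv/(qB) = (5.01×10^-27)(5.60×10^6) / [(1×1.60×10^-19)(0.508)] = 0.346 m.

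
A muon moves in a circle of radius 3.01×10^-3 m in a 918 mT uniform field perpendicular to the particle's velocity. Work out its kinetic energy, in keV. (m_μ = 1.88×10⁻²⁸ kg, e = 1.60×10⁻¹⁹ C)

v = qBr/m = (1×1.60×10^-19)(0.918)(3.01×10^-3) / (1.88×10^-28) = 2.35×10^6 m/s.
K = ½mv² = 0.5·(1.88×10^-28)·(2.35×10^6)² = 5.20×10^-16 J = 3.25 keV.

K ≈ 3.25 keV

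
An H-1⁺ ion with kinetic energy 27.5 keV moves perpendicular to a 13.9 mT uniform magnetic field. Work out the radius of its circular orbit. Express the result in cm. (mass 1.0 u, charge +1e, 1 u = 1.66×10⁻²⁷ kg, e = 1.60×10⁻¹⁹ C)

r ≈ 172 cm

Convert the energy: K = 27.5 keV = 4.40×10^-15 J.
v = √(2K/m) = √(2·4.40×10^-15/1.66×10^-27) = 2.30×10^6 m/s.
r = mv/(qB) = (1.66×10^-27)(2.30×10^6) / [(1×1.60×10^-19)(0.0139)] = 1.72 m.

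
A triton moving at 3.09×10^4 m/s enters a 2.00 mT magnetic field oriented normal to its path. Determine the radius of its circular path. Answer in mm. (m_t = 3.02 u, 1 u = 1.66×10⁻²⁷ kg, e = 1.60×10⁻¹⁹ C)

The magnetic force provides the centripetal force: qvB = mv²/r, so r = mv/(qB).
r = (5.01×10^-27 kg)(3.09×10^4 m/s) / [(1×1.60×10^-19 C)(2.00×10^-3 T)] = 0.484 m.

r ≈ 484 mm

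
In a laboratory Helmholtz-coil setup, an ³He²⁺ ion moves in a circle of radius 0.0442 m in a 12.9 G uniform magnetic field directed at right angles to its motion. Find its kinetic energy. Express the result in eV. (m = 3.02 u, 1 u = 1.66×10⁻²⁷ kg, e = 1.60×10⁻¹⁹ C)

v = qBr/m = (2×1.60×10^-19)(1.29×10^-3)(0.0442) / (5.01×10^-27) = 3640 m/s.
K = ½mv² = 0.5·(5.01×10^-27)·(3640)² = 3.32×10^-20 J = 0.208 eV.

K ≈ 0.208 eV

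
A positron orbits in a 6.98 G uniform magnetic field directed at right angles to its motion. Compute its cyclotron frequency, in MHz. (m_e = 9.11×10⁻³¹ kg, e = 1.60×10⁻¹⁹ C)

f = qB/(2πm) = (1×1.60×10^-19)(6.98×10^-4) / [2π(9.11×10^-31)] = 1.95×10^7 Hz.

f ≈ 19.5 MHz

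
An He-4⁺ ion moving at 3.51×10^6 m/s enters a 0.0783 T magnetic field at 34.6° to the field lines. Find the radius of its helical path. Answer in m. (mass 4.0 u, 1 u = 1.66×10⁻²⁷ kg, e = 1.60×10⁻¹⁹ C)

Only the perpendicular component v⊥ = v sin34.6° = 1.99×10^6 m/s is bent by the field.
r = m v⊥ /(qB) = (6.64×10^-27)(1.99×10^6) / [(1×1.60×10^-19)(0.0783)] = 1.06 m.

r ≈ 1.06 m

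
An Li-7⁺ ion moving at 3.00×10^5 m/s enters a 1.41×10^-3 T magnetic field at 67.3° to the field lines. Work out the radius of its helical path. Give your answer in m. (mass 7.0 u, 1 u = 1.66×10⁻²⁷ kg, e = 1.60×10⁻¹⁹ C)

r ≈ 14.3 m

Only the perpendicular component v⊥ = v sin67.3° = 2.77×10^5 m/s is bent by the field.
r = m v⊥ /(qB) = (1.16×10^-26)(2.77×10^5) / [(1×1.60×10^-19)(1.41×10^-3)] = 14.3 m.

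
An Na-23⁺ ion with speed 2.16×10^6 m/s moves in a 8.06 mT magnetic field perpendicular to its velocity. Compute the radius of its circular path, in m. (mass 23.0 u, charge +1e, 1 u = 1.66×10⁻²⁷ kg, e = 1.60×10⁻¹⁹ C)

The magnetic force provides the centripetal force: qvB = mv²/r, so r = mv/(qB).
r = (3.82×10^-26 kg)(2.16×10^6 m/s) / [(1×1.60×10^-19 C)(8.06×10^-3 T)] = 63.9 m.

r ≈ 63.9 m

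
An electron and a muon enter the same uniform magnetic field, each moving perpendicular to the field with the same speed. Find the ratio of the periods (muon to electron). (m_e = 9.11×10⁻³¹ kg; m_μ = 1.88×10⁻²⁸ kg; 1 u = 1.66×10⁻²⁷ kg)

T = 2πm/(qB) is independent of speed, so T₂/T₁ = (m₂/q₂)/(m₁/q₁).
T_{muon}/T_{electron} = (1.88×10^-28/1e) / (9.11×10^-31/1e) = 206.

ratio ≈ 206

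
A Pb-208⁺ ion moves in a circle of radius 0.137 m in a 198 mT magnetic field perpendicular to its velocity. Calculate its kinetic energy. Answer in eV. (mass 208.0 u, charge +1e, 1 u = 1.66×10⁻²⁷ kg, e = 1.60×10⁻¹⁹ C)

v = qBr/m = (1×1.60×10^-19)(0.198)(0.137) / (3.45×10^-25) = 1.26×10^4 m/s.
K = ½mv² = 0.5·(3.45×10^-25)·(1.26×10^4)² = 2.73×10^-17 J = 170 eV.

K ≈ 170 eV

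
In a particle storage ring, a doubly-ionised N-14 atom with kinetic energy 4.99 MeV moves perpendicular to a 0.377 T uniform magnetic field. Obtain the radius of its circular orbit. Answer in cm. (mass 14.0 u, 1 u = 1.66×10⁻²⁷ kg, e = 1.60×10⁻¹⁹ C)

Convert the energy: K = 4.99 MeV = 7.98×10^-13 J.
v = √(2K/m) = √(2·7.98×10^-13/2.32×10^-26) = 8.29×10^6 m/s.
r = mv/(qB) = (2.32×10^-26)(8.29×10^6) / [(2×1.60×10^-19)(0.377)] = 1.60 m.

r ≈ 160 cm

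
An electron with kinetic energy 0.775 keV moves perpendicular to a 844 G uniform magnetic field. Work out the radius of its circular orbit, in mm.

Convert the energy: K = 0.775 keV = 1.24×10^-16 J.
v = √(2K/m) = √(2·1.24×10^-16/9.11×10^-31) = 1.65×10^7 m/s.
r = mv/(qB) = (9.11×10^-31)(1.65×10^7) / [(1×1.60×10^-19)(0.0844)] = 1.11×10^-3 m.

r ≈ 1.11 mm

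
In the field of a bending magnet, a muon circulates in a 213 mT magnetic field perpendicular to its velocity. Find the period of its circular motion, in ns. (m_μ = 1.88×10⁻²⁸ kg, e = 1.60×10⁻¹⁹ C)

T ≈ 34.7 ns

The cyclotron period is independent of speed: T = 2πm/(qB).
T = 2π(1.88×10^-28) / [(1×1.60×10^-19)(0.213)] = 3.47×10^-8 s.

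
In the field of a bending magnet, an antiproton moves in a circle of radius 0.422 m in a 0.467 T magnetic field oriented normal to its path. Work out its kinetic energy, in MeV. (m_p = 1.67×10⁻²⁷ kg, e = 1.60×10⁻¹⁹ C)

v = qBr/m = (1×1.60×10^-19)(0.467)(0.422) / (1.67×10^-27) = 1.89×10^7 m/s.
K = ½mv² = 0.5·(1.67×10^-27)·(1.89×10^7)² = 2.98×10^-13 J = 1.86 MeV.

K ≈ 1.86 MeV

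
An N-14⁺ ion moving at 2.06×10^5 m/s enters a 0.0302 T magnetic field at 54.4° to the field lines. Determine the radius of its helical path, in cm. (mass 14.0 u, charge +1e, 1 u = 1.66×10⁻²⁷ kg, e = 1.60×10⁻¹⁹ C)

Only the perpendicular component v⊥ = v sin54.4° = 1.67×10^5 m/s is bent by the field.
r = m v⊥ /(qB) = (2.32×10^-26)(1.67×10^5) / [(1×1.60×10^-19)(0.0302)] = 0.806 m.

r ≈ 80.6 cm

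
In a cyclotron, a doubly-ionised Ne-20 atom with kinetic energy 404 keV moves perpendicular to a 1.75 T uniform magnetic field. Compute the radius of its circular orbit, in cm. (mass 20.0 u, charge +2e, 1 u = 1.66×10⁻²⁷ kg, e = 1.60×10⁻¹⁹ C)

Convert the energy: K = 404 keV = 6.46×10^-14 J.
v = √(2K/m) = √(2·6.46×10^-14/3.32×10^-26) = 1.97×10^6 m/s.
r = mv/(qB) = (3.32×10^-26)(1.97×10^6) / [(2×1.60×10^-19)(1.75)] = 0.117 m.

r ≈ 11.7 cm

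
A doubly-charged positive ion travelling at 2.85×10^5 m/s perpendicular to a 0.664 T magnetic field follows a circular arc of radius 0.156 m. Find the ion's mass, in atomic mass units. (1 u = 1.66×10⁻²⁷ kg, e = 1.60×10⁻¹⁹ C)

m ≈ 70.1 u

qvB = mv²/r ⇒ m = qBr/v.
m = (2×1.60×10^-19)(0.664)(0.156) / (2.85×10^5) = 1.16×10^-25 kg = 70.1 u.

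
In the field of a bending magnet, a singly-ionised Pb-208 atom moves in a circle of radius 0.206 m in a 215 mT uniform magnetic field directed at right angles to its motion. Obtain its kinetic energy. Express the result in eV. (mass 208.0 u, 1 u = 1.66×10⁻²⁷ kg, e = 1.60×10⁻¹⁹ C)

K ≈ 454 eV

v = qBr/m = (1×1.60×10^-19)(0.215)(0.206) / (3.45×10^-25) = 2.05×10^4 m/s.
K = ½mv² = 0.5·(3.45×10^-25)·(2.05×10^4)² = 7.27×10^-17 J = 454 eV.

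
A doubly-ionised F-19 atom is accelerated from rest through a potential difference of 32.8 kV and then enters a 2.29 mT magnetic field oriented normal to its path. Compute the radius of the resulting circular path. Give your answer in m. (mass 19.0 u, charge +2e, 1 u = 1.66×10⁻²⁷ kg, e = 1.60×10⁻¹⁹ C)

r ≈ 35.1 m

The kinetic energy gained is K = qV = (2×1.60×10^-19)(3.28×10^4) = 1.05×10^-14 J.
v = √(2K/m) = 8.16×10^5 m/s.
r = mv/(qB) = (3.15×10^-26)(8.16×10^5) / [(2×1.60×10^-19)(2.29×10^-3)] = 35.1 m.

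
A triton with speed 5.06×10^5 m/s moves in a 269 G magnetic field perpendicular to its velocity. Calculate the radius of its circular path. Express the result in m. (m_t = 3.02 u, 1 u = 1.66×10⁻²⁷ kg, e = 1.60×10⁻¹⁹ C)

The magnetic force provides the centripetal force: qvB = mv²/r, so r = mv/(qB).
r = (5.01×10^-27 kg)(5.06×10^5 m/s) / [(1×1.60×10^-19 C)(0.0269 T)] = 0.589 m.

r ≈ 0.589 m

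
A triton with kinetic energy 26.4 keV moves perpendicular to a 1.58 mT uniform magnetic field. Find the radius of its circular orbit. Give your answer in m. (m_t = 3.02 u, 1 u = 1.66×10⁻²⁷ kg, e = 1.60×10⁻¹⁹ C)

Convert the energy: K = 26.4 keV = 4.22×10^-15 J.
v = √(2K/m) = √(2·4.22×10^-15/5.01×10^-27) = 1.30×10^6 m/s.
r = mv/(qB) = (5.01×10^-27)(1.30×10^6) / [(1×1.60×10^-19)(1.58×10^-3)] = 25.7 m.

r ≈ 25.7 m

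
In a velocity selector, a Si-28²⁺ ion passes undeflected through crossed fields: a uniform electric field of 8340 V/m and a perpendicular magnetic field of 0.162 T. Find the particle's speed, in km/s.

v ≈ 51.5 km/s

For zero net force, qE = qvB, so v = E/B.
v = (8340) / (0.162) = 5.15×10^4 m/s.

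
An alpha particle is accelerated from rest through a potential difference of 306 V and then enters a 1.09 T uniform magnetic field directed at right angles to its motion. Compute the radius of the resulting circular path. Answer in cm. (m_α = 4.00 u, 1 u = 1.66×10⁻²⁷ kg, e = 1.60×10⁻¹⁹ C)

r ≈ 0.327 cm

The kinetic energy gained is K = qV = (2×1.60×10^-19)(306) = 9.79×10^-17 J.
v = √(2K/m) = 1.72×10^5 m/s.
r = mv/(qB) = (6.64×10^-27)(1.72×10^5) / [(2×1.60×10^-19)(1.09)] = 3.27×10^-3 m.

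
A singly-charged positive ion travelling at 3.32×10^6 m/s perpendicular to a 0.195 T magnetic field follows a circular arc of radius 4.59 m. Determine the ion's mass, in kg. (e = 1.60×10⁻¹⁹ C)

qvB = mv²/r ⇒ m = qBr/v.
m = (1×1.60×10^-19)(0.195)(4.59) / (3.32×10^6) = 4.31×10^-26 kg.

m ≈ 4.31×10^-26 kg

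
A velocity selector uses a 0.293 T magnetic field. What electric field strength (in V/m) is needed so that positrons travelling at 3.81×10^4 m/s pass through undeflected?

E ≈ 1.12×10^4 V/m

qE = qvB ⇒ E = vB = (3.81×10^4)(0.293) = 1.12×10^4 V/m.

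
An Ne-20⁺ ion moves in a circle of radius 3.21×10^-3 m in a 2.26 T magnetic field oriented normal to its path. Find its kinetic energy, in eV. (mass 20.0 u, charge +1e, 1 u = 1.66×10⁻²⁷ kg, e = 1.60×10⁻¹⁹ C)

v = qBr/m = (1×1.60×10^-19)(2.26)(3.21×10^-3) / (3.32×10^-26) = 3.50×10^4 m/s.
K = ½mv² = 0.5·(3.32×10^-26)·(3.50×10^4)² = 2.03×10^-17 J = 127 eV.

K ≈ 127 eV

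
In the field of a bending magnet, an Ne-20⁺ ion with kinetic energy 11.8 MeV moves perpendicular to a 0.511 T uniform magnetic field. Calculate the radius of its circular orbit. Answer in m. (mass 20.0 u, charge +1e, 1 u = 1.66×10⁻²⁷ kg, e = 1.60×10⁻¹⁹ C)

Convert the energy: K = 11.8 MeV = 1.89×10^-12 J.
v = √(2K/m) = √(2·1.89×10^-12/3.32×10^-26) = 1.07×10^7 m/s.
r = mv/(qB) = (3.32×10^-26)(1.07×10^7) / [(1×1.60×10^-19)(0.511)] = 4.33 m.

r ≈ 4.33 m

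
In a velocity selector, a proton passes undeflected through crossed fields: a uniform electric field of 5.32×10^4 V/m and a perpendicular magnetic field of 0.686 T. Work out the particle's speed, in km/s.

For zero net force, qE = qvB, so v = E/B.
v = (5.32×10^4) / (0.686) = 7.76×10^4 m/s.

v ≈ 77.6 km/s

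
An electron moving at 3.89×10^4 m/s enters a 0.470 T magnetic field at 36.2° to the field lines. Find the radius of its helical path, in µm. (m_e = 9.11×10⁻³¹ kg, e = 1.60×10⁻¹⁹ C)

r ≈ 0.278 µm

Only the perpendicular component v⊥ = v sin36.2° = 2.30×10^4 m/s is bent by the field.
r = m v⊥ /(qB) = (9.11×10^-31)(2.30×10^4) / [(1×1.60×10^-19)(0.470)] = 2.78×10^-7 m.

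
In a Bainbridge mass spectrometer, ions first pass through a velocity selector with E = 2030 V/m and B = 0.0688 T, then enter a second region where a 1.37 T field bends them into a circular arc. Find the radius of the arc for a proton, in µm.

r ≈ 225 µm

The selector passes v = E/B = 2030/0.0688 = 2.95×10^4 m/s.
In the deflection region, r = mv/(qB₂) = (1.67×10^-27)(2.95×10^4) / [(1×1.60×10^-19)(1.37)] = 2.25×10^-4 m.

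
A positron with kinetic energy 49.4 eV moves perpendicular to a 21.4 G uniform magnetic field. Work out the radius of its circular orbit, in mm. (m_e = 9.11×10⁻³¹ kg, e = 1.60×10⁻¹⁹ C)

Convert the energy: K = 49.4 eV = 7.90×10^-18 J.
v = √(2K/m) = √(2·7.90×10^-18/9.11×10^-31) = 4.17×10^6 m/s.
r = mv/(qB) = (9.11×10^-31)(4.17×10^6) / [(1×1.60×10^-19)(2.14×10^-3)] = 0.0111 m.

r ≈ 11.1 mm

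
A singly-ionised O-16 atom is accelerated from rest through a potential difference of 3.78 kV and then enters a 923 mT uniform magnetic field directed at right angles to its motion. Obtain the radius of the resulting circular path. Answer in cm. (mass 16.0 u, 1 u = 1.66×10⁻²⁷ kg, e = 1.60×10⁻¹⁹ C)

r ≈ 3.84 cm

The kinetic energy gained is K = qV = (1×1.60×10^-19)(3780) = 6.05×10^-16 J.
v = √(2K/m) = 2.13×10^5 m/s.
r = mv/(qB) = (2.66×10^-26)(2.13×10^5) / [(1×1.60×10^-19)(0.923)] = 0.0384 m.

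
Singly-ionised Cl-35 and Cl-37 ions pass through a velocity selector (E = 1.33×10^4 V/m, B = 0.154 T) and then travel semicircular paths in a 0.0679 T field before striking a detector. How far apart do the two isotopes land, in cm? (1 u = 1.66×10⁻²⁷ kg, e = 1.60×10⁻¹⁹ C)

Δd ≈ 5.28 cm

Both emerge at v = E/B₁ = 8.64×10^4 m/s.
r = mv/(qB₂), so r₁ = 0.4619 m and r₂ = 0.4883 m, giving Δr = 0.0264 m.
After a semicircle each ion lands a diameter 2r from the entry slit, so the separation is 2Δr = 0.0528 m.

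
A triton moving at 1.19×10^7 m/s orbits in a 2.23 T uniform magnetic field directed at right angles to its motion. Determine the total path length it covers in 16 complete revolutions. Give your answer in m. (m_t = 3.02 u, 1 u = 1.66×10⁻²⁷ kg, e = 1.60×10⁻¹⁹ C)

r = mv/(qB) = 0.167 m, so one revolution covers 2πr = 1.05 m.
In 16 revolutions: L = 16·2πr = 16.8 m.

L ≈ 16.8 m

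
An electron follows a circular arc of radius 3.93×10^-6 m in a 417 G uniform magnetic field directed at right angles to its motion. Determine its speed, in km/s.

v ≈ 28.8 km/s

From qvB = mv²/r, v = qBr/m.
v = (1×1.60×10^-19)(0.0417)(3.93×10^-6) / (9.11×10^-31) = 2.88×10^4 m/s.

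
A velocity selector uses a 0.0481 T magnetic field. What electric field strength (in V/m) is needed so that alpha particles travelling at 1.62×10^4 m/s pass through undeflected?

qE = qvB ⇒ E = vB = (1.62×10^4)(0.0481) = 779 V/m.

E ≈ 779 V/m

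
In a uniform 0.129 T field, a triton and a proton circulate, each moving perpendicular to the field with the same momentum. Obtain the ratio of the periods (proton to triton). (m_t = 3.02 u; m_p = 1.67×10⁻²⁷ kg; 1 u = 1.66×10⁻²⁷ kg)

T = 2πm/(qB) is independent of speed, so T₂/T₁ = (m₂/q₂)/(m₁/q₁).
T_{proton}/T_{triton} = (1.67×10^-27/1e) / (5.01×10^-27/1e) = 0.333.

ratio ≈ 0.333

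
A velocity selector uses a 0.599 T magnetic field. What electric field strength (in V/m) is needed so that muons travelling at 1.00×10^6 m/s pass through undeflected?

qE = qvB ⇒ E = vB = (1.00×10^6)(0.599) = 5.99×10^5 V/m.

E ≈ 5.99×10^5 V/m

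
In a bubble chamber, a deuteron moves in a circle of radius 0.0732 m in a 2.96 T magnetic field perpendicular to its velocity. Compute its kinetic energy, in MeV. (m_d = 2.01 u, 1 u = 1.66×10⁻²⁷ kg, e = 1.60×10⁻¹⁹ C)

v = qBr/m = (1×1.60×10^-19)(2.96)(0.0732) / (3.34×10^-27) = 1.04×10^7 m/s.
K = ½mv² = 0.5·(3.34×10^-27)·(1.04×10^7)² = 1.80×10^-13 J = 1.13 MeV.

K ≈ 1.13 MeV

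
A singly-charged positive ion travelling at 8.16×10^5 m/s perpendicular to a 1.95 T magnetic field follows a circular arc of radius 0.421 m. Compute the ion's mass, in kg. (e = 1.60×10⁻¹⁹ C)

m ≈ 1.61×10^-25 kg

qvB = mv²/r ⇒ m = qBr/v.
m = (1×1.60×10^-19)(1.95)(0.421) / (8.16×10^5) = 1.61×10^-25 kg.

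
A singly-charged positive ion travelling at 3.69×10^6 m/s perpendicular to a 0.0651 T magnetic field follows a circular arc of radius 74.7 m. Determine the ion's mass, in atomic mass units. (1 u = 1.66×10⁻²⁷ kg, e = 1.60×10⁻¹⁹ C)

m ≈ 127 u

qvB = mv²/r ⇒ m = qBr/v.
m = (1×1.60×10^-19)(0.0651)(74.7) / (3.69×10^6) = 2.11×10^-25 kg = 127 u.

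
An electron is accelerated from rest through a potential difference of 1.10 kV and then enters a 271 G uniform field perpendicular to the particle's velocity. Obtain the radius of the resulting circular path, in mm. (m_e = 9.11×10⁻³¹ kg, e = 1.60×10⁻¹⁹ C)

r ≈ 4.13 mm

The kinetic energy gained is K = qV = (1×1.60×10^-19)(1100) = 1.76×10^-16 J.
v = √(2K/m) = 1.97×10^7 m/s.
r = mv/(qB) = (9.11×10^-31)(1.97×10^7) / [(1×1.60×10^-19)(0.0271)] = 4.13×10^-3 m.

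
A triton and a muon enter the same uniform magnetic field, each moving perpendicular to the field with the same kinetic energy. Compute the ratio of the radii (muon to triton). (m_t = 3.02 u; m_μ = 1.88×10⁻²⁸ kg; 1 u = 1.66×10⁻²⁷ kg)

r = √(2mK)/(qB) ⇒ at equal K, r ∝ √m/q.
r_{muon}/r_{triton} = 0.194.

ratio ≈ 0.194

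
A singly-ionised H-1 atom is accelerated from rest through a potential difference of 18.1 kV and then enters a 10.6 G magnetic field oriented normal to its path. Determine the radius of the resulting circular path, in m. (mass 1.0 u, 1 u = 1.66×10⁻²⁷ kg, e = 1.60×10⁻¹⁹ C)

The kinetic energy gained is K = qV = (1×1.60×10^-19)(1.81×10^4) = 2.90×10^-15 J.
v = √(2K/m) = 1.87×10^6 m/s.
r = mv/(qB) = (1.66×10^-27)(1.87×10^6) / [(1×1.60×10^-19)(1.06×10^-3)] = 18.3 m.

r ≈ 18.3 m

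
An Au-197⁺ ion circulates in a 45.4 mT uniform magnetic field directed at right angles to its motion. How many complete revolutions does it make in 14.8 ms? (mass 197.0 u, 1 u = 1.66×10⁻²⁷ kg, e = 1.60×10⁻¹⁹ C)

N = 52

T = 2πm/(qB) = 2π(3.2702×10^-25) / [(1×1.60×10^-19)(0.0454)] = 2.8286×10^-4 s.
N = t/T = 0.0148 / 2.8286×10^-4 ≈ 52.32, so 52 complete revolutions.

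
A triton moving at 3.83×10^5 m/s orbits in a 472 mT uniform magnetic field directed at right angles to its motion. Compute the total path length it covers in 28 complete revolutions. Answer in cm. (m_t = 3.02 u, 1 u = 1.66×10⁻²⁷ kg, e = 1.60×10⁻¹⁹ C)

r = mv/(qB) = 0.0254 m, so one revolution covers 2πr = 0.160 m.
In 28 revolutions: L = 28·2πr = 4.47 m.

L ≈ 447 cm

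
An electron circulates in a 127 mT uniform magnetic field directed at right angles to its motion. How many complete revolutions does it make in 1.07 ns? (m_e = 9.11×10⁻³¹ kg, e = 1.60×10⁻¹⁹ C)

T = 2πm/(qB) = 2π(9.11×10^-31) / [(1×1.60×10^-19)(0.127)] = 2.8169×10^-10 s.
N = t/T = 1.07×10^-9 / 2.8169×10^-10 ≈ 3.80, so 3 complete revolutions.

N = 3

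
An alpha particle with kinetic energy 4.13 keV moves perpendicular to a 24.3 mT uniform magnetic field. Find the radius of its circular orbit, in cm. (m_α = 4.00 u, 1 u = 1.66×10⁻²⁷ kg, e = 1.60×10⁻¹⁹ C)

Convert the energy: K = 4.13 keV = 6.61×10^-16 J.
v = √(2K/m) = √(2·6.61×10^-16/6.64×10^-27) = 4.46×10^5 m/s.
r = mv/(qB) = (6.64×10^-27)(4.46×10^5) / [(2×1.60×10^-19)(0.0243)] = 0.381 m.

r ≈ 38.1 cm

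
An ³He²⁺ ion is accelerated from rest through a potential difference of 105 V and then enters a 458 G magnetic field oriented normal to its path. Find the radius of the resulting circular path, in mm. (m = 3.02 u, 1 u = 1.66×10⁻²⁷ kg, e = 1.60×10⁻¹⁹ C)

The kinetic energy gained is K = qV = (2×1.60×10^-19)(105) = 3.36×10^-17 J.
v = √(2K/m) = 1.16×10^5 m/s.
r = mv/(qB) = (5.01×10^-27)(1.16×10^5) / [(2×1.60×10^-19)(0.0458)] = 0.0396 m.

r ≈ 39.6 mm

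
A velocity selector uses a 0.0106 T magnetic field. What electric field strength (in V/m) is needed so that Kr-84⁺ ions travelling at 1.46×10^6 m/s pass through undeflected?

qE = qvB ⇒ E = vB = (1.46×10^6)(0.0106) = 1.55×10^4 V/m.

E ≈ 1.55×10^4 V/m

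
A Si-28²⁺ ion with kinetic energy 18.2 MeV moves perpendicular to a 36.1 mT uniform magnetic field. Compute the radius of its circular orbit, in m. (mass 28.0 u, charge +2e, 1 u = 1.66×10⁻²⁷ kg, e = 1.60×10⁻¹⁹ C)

Convert the energy: K = 18.2 MeV = 2.91×10^-12 J.
v = √(2K/m) = √(2·2.91×10^-12/4.65×10^-26) = 1.12×10^7 m/s.
r = mv/(qB) = (4.65×10^-26)(1.12×10^7) / [(2×1.60×10^-19)(0.0361)] = 45.0 m.

r ≈ 45.0 m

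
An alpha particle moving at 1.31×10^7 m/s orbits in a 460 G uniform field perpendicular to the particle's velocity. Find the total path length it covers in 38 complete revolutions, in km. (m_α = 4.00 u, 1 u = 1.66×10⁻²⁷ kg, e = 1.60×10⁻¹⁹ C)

L ≈ 1.41 km

r = mv/(qB) = 5.91 m, so one revolution covers 2πr = 37.1 m.
In 38 revolutions: L = 38·2πr = 1410 m.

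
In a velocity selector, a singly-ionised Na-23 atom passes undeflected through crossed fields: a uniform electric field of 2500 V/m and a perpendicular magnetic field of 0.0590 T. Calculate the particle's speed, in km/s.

For zero net force, qE = qvB, so v = E/B.
v = (2500) / (0.0590) = 4.24×10^4 m/s.

v ≈ 42.4 km/s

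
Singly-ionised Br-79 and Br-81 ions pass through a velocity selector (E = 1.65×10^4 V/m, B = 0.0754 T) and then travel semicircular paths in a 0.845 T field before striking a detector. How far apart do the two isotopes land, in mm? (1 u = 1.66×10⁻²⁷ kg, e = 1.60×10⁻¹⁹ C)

Both emerge at v = E/B₁ = 2.19×10^5 m/s.
r = mv/(qB₂), so r₁ = 0.21226 m and r₂ = 0.21764 m, giving Δr = 5.37×10^-3 m.
After a semicircle each ion lands a diameter 2r from the entry slit, so the separation is 2Δr = 0.0107 m.

Δd ≈ 10.7 mm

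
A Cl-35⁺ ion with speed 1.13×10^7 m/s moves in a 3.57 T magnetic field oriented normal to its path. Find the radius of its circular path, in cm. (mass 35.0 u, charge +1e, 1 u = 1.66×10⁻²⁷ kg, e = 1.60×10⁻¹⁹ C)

r ≈ 115 cm

The magnetic force provides the centripetal force: qvB = mv²/r, so r = mv/(qB).
r = (5.81×10^-26 kg)(1.13×10^7 m/s) / [(1×1.60×10^-19 C)(3.57 T)] = 1.15 m.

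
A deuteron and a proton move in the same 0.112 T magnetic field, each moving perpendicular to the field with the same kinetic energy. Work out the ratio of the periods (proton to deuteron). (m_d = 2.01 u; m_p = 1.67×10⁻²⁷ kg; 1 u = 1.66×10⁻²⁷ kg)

T = 2πm/(qB) is independent of speed, so T₂/T₁ = (m₂/q₂)/(m₁/q₁).
T_{proton}/T_{deuteron} = (1.67×10^-27/1e) / (3.34×10^-27/1e) = 0.501.

ratio ≈ 0.501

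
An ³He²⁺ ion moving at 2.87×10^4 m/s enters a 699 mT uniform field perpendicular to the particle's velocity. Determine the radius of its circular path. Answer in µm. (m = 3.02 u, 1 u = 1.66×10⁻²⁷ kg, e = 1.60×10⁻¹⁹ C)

The magnetic force provides the centripetal force: qvB = mv²/r, so r = mv/(qB).
r = (5.01×10^-27 kg)(2.87×10^4 m/s) / [(2×1.60×10^-19 C)(0.699 T)] = 6.43×10^-4 m.

r ≈ 643 µm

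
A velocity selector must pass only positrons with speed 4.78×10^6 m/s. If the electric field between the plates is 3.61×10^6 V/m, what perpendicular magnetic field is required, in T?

qE = qvB ⇒ B = E/v = (3.61×10^6) / (4.78×10^6) = 0.755 T.

B ≈ 0.755 T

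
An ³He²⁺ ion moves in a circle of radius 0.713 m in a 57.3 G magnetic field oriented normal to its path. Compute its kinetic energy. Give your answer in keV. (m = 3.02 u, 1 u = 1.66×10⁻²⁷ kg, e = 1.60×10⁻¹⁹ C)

v = qBr/m = (2×1.60×10^-19)(5.73×10^-3)(0.713) / (5.01×10^-27) = 2.61×10^5 m/s.
K = ½mv² = 0.5·(5.01×10^-27)·(2.61×10^5)² = 1.70×10^-16 J = 1.07 keV.

K ≈ 1.07 keV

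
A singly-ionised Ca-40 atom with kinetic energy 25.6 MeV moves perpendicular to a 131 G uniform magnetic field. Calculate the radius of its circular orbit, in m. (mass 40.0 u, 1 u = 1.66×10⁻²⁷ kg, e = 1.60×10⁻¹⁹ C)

Convert the energy: K = 25.6 MeV = 4.10×10^-12 J.
v = √(2K/m) = √(2·4.10×10^-12/6.64×10^-26) = 1.11×10^7 m/s.
r = mv/(qB) = (6.64×10^-26)(1.11×10^7) / [(1×1.60×10^-19)(0.0131)] = 352 m.

r ≈ 352 m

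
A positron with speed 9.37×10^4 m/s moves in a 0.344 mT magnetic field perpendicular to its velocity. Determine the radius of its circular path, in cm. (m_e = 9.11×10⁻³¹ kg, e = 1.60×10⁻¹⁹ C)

The magnetic force provides the centripetal force: qvB = mv²/r, so r = mv/(qB).
r = (9.11×10^-31 kg)(9.37×10^4 m/s) / [(1×1.60×10^-19 C)(3.44×10^-4 T)] = 1.55×10^-3 m.

r ≈ 0.155 cm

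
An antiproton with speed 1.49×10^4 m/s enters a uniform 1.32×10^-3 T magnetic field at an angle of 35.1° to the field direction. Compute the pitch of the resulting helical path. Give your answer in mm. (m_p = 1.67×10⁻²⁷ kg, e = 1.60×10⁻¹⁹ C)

pitch ≈ 606 mm

The velocity component along B is v∥ = v cos35.1° = 1.22×10^4 m/s.
The cyclotron period T = 2πm/(qB) = 4.97×10^-5 s is set by m, q, B alone.
Pitch = v∥·T = (1.22×10^4)(4.97×10^-5) = 0.606 m.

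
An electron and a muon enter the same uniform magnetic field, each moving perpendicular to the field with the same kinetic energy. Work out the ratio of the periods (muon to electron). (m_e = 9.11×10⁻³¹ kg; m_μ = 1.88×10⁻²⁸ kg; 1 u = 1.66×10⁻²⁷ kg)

ratio ≈ 206

T = 2πm/(qB) is independent of speed, so T₂/T₁ = (m₂/q₂)/(m₁/q₁).
T_{muon}/T_{electron} = (1.88×10^-28/1e) / (9.11×10^-31/1e) = 206.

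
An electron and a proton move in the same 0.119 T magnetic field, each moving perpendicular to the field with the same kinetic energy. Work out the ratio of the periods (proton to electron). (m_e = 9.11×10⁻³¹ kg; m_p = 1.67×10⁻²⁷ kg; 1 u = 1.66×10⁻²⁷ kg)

ratio ≈ 1830

T = 2πm/(qB) is independent of speed, so T₂/T₁ = (m₂/q₂)/(m₁/q₁).
T_{proton}/T_{electron} = (1.67×10^-27/1e) / (9.11×10^-31/1e) = 1830.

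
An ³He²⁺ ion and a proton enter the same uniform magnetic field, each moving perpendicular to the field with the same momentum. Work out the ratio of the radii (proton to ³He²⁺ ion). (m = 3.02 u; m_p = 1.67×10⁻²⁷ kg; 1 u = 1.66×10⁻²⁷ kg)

ratio ≈ 2.00

r = p/(qB) ⇒ at equal p, r ∝ 1/q.
r_{proton}/r_{³He²⁺ ion} = 2.00.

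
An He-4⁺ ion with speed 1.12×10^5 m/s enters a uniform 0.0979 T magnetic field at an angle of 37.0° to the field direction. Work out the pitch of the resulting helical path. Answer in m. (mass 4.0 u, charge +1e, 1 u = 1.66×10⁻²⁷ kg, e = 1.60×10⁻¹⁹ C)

The velocity component along B is v∥ = v cos37.0° = 8.94×10^4 m/s.
The cyclotron period T = 2πm/(qB) = 2.66×10^-6 s is set by m, q, B alone.
Pitch = v∥·T = (8.94×10^4)(2.66×10^-6) = 0.238 m.

pitch ≈ 0.238 m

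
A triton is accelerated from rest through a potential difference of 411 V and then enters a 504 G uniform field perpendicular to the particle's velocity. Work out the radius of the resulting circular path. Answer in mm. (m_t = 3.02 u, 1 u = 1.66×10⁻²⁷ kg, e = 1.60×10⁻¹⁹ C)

r ≈ 101 mm

The kinetic energy gained is K = qV = (1×1.60×10^-19)(411) = 6.58×10^-17 J.
v = √(2K/m) = 1.62×10^5 m/s.
r = mv/(qB) = (5.01×10^-27)(1.62×10^5) / [(1×1.60×10^-19)(0.0504)] = 0.101 m.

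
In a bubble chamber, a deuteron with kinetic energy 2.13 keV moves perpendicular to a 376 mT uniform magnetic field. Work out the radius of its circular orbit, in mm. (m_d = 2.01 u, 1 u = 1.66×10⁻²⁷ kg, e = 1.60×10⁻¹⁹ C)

Convert the energy: K = 2.13 keV = 3.41×10^-16 J.
v = √(2K/m) = √(2·3.41×10^-16/3.34×10^-27) = 4.52×10^5 m/s.
r = mv/(qB) = (3.34×10^-27)(4.52×10^5) / [(1×1.60×10^-19)(0.376)] = 0.0251 m.

r ≈ 25.1 mm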